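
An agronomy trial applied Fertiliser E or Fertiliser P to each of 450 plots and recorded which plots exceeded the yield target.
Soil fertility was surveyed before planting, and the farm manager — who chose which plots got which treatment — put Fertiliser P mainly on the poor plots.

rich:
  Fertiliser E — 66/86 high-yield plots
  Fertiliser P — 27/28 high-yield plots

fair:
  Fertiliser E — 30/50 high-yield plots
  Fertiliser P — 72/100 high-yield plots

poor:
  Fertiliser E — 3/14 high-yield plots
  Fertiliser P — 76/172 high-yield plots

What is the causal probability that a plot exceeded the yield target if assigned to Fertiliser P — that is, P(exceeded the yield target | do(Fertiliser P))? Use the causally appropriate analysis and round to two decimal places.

Soil fertility satisfies the back-door criterion: it is not a descendant of the fertiliser, and it blocks the spurious path from fertiliser to outcome. Adjusting for it (i.e., using the within-soil fertility rates) gives the causal effect.
Standardising Fertiliser P to the population soil fertility mix: 0.253·27/28 + 0.333·72/100 + 0.413·76/172 = 0.667.

0.67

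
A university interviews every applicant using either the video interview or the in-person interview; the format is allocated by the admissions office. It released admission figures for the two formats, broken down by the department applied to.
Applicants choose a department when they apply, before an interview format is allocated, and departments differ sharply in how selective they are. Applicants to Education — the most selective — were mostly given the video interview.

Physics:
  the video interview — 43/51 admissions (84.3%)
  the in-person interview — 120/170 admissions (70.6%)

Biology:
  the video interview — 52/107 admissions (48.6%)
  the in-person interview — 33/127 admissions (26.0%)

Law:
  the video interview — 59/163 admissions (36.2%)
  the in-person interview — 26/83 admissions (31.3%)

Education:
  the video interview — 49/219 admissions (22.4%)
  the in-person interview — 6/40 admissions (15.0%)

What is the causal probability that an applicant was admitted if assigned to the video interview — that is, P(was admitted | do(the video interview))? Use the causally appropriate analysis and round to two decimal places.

The department-specific comparison favours the video interview throughout, but the pooled figures favour the in-person interview. The question is whether to condition on department.
Department satisfies the back-door criterion: it is not a descendant of the interview format, and it blocks the spurious path from interview format to outcome. Adjusting for it (i.e., using the within-department rates) gives the causal effect.
Standardising the video interview to the population department mix: 0.230·43/51 + 0.244·52/107 + 0.256·59/163 + 0.270·49/219 = 0.466.

0.47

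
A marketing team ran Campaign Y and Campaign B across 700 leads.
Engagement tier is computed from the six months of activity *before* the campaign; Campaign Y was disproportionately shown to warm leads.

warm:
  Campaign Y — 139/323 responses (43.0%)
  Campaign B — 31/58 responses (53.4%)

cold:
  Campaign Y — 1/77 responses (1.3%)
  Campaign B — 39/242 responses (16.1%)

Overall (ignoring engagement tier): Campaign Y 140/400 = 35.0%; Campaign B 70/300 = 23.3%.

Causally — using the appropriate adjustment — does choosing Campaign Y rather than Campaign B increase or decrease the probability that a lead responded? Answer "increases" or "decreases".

Within every engagement tier level Campaign B has the higher rate, yet pooled Campaign Y does — Simpson's reversal.
Engagement tier is set before the campaign has any effect — it is not caused by the campaign — and it independently drives the outcome. That makes it a confounder, so the causal comparison is within engagement tier levels.
Within each level — warm: 43.0% vs 53.4%; cold: 1.3% vs 16.1% — Campaign B is higher every time.

decreases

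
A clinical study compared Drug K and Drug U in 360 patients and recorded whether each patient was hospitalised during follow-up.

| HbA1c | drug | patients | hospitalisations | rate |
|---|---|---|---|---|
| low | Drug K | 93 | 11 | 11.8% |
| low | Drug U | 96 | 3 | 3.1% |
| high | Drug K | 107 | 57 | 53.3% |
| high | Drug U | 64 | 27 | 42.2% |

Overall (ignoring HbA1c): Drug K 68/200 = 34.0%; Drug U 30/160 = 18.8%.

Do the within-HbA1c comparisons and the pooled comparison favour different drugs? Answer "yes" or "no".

Within each HbA1c level (low 11.8% vs 3.1%; high 53.3% vs 42.2%), Drug U has the lower rate every time. Pooled: 34.0% vs 18.8% — Drug U has the lower rate overall. They agree.

no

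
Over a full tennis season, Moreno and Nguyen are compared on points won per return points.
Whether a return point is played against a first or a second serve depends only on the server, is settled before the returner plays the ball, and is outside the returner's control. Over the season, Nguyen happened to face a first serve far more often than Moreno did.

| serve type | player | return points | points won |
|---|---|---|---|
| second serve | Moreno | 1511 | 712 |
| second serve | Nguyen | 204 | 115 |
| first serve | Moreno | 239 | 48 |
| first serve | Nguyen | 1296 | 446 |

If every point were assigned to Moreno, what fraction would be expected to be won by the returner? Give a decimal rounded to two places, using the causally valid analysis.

The serve type-specific comparison favours Nguyen throughout, but the pooled figures favour Moreno. The question is whether to condition on serve type.
Here serve type is a common cause — it drives both which player a case falls under and the outcome. The crude comparison mixes populations; the stratum-specific rates are the causally relevant ones.
Standardising Moreno to the population serve type mix: 0.528·712/1511 + 0.472·48/239 = 0.344.

0.34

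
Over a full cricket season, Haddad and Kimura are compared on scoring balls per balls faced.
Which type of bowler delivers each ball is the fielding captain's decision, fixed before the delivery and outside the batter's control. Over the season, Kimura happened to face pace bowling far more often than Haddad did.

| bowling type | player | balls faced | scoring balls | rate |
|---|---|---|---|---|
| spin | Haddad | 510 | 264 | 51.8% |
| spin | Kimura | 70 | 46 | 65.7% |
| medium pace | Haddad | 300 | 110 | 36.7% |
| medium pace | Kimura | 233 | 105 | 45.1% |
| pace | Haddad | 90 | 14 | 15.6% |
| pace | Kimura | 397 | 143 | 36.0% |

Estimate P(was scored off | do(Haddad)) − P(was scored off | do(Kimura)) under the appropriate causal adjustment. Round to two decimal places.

Within every bowling type level Kimura has the higher rate, yet pooled Haddad does — Simpson's reversal.
Here bowling type is a common cause — it drives both which player a case falls under and the outcome. The crude comparison mixes populations; the stratum-specific rates are the causally relevant ones.
Adjusting over the population distribution of bowling type: 0.362·(0.518−0.657) + 0.333·(0.367−0.451) + 0.304·(0.156−0.360) = -0.141.

-0.14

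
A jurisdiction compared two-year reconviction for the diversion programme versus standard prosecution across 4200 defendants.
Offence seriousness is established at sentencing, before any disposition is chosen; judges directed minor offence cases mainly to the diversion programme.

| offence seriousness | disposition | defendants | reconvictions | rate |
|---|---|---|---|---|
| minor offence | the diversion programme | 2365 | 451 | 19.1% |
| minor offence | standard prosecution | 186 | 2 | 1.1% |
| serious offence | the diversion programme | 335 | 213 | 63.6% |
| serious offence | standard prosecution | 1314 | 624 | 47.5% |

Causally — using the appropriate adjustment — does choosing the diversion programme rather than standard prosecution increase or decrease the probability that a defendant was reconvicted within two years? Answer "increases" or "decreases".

increases

Within every offence seriousness level standard prosecution has the lower rate, yet pooled the diversion programme does — Simpson's reversal.
Here offence seriousness is a common cause — it drives both which disposition a case falls under and the outcome. The crude comparison mixes populations; the stratum-specific rates are the causally relevant ones.
Within each level — minor offence: 19.1% vs 1.1%; serious offence: 63.6% vs 47.5% — standard prosecution is lower every time.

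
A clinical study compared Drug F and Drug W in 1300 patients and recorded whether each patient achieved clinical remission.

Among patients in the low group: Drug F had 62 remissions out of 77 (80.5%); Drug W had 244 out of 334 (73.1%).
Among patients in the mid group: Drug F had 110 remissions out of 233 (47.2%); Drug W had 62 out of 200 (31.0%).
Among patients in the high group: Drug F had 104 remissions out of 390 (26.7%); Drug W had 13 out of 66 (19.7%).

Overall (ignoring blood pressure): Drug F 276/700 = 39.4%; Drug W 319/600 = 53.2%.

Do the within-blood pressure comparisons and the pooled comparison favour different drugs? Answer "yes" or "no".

Within each blood pressure level (low 80.5% vs 73.1%; mid 47.2% vs 31.0%; high 26.7% vs 19.7%), Drug F has the higher rate every time. Pooled: 39.4% vs 53.2% — Drug W has the higher rate overall. The two comparisons disagree.

yes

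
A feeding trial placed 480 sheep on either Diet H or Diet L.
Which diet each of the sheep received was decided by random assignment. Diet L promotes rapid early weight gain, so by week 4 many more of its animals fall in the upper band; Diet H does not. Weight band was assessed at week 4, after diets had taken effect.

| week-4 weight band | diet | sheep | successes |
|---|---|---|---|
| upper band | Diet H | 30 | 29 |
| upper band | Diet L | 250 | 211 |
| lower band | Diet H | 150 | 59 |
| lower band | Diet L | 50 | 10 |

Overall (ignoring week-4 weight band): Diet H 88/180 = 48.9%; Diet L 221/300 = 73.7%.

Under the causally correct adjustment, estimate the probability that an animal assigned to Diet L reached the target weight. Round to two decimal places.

The week-4 weight band-specific comparison favours Diet H throughout, but the pooled figures favour Diet L. The question is whether to condition on week-4 weight band.
Week-4 weight band here is a post-treatment variable shaped by the diet; conditioning on it would introduce bias rather than remove it. The overall comparison is the causal one.
So P(outcome | do(Diet L)) is just the pooled rate for Diet L: 221/300 = 0.737.

0.74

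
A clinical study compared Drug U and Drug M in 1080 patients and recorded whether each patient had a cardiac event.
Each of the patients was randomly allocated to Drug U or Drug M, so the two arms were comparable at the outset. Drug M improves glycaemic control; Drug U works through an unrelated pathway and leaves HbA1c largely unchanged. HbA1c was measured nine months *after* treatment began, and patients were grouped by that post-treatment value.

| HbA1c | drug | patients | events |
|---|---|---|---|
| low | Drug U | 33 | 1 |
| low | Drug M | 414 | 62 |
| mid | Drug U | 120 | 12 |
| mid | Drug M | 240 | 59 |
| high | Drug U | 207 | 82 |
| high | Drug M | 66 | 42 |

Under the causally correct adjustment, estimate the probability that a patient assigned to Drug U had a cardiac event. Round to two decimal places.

Within every HbA1c level Drug U has the lower rate, yet pooled Drug M does — Simpson's reversal.
HbA1c lies on the pathway drug → HbA1c → outcome, so adjusting for it blocks the indirect effect. For the total causal effect of drug, use the unadjusted pooled rates.
So P(outcome | do(Drug U)) is just the pooled rate for Drug U: 95/360 = 0.264.

0.26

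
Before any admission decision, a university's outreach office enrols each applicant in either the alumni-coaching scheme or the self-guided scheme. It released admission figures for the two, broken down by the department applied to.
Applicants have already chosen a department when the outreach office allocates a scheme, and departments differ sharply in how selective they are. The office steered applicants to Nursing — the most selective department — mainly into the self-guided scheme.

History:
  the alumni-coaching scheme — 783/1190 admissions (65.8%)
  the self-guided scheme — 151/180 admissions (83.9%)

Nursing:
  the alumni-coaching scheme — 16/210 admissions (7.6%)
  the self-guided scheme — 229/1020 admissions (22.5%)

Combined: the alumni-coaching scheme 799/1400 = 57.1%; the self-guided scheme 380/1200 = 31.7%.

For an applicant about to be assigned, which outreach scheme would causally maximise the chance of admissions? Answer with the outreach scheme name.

the self-guided scheme

Department satisfies the back-door criterion: it is not a descendant of the outreach scheme, and it blocks the spurious path from outreach scheme to outcome. Adjusting for it (i.e., using the within-department rates) gives the causal effect.
Within each level — History: 65.8% vs 83.9%; Nursing: 7.6% vs 22.5% — the self-guided scheme is higher every time.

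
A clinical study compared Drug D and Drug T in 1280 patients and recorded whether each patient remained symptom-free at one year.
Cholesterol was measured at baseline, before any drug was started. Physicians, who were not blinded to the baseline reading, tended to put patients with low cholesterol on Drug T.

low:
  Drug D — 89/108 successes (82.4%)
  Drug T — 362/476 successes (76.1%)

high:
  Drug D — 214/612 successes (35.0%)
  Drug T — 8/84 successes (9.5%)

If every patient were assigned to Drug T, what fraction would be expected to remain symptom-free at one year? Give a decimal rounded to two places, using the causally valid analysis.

0.40

Cholesterol is set before the drug has any effect — it is not caused by the drug — and it independently drives the outcome. That makes it a confounder, so the causal comparison is within cholesterol levels.
Standardising Drug T to the population cholesterol mix: 0.456·362/476 + 0.544·8/84 = 0.399.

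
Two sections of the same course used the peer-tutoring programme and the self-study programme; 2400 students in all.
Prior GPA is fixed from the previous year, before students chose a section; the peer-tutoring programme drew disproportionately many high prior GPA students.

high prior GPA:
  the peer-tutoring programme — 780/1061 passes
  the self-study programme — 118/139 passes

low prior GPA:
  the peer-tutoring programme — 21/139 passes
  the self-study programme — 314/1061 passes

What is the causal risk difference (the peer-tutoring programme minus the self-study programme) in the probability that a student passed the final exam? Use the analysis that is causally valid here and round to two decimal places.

Within every prior GPA band level the self-study programme has the higher rate, yet pooled the peer-tutoring programme does — Simpson's reversal.
Prior GPA band satisfies the back-door criterion: it is not a descendant of the teaching method, and it blocks the spurious path from teaching method to outcome. Adjusting for it (i.e., using the within-prior GPA band rates) gives the causal effect.
Adjusting over the population distribution of prior GPA band: 0.500·(0.735−0.849) + 0.500·(0.151−0.296) = -0.129.

-0.13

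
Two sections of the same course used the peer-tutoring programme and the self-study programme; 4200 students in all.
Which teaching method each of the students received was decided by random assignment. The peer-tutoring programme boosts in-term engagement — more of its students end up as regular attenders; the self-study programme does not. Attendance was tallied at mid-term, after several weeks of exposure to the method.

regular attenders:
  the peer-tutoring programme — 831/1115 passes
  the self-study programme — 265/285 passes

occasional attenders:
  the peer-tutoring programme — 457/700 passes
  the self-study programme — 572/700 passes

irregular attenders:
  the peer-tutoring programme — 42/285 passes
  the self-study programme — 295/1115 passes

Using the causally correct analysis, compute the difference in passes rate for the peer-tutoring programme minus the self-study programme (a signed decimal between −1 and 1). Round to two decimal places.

Because the teaching method influences mid-term attendance, mid-term attendance is a post-treatment mediator, not a confounder. Stratifying on it would bias the estimate; the causal effect is the crude pooled difference.
The causal difference is the pooled difference: 0.633 − 0.539 = +0.094.

+0.09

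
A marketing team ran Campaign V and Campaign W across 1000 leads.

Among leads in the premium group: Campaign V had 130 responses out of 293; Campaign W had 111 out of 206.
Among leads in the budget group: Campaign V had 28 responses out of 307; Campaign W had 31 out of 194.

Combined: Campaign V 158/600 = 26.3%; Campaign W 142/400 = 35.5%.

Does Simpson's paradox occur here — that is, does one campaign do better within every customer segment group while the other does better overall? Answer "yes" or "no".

no

Within each customer segment level (premium 44.4% vs 53.9%; budget 9.1% vs 16.0%), Campaign W has the higher rate every time. Pooled: 26.3% vs 35.5% — Campaign W has the higher rate overall. They agree.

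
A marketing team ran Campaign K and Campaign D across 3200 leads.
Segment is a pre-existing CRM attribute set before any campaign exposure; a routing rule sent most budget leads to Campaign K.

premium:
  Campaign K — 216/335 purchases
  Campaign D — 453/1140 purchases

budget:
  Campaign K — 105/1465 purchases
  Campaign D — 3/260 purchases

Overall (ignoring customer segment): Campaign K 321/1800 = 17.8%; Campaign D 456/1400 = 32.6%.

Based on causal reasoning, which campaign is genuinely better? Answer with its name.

Campaign K

The customer segment-specific comparison favours Campaign K throughout, but the pooled figures favour Campaign D. The question is whether to condition on customer segment.
Since customer segment is a pre-existing factor (not a product of the campaign) and it affects the outcome on its own, it is a confounder. The stratified rates, not the pooled rate, identify the causal effect.
Within each level — premium: 64.5% vs 39.7%; budget: 7.2% vs 1.2% — Campaign K is higher every time.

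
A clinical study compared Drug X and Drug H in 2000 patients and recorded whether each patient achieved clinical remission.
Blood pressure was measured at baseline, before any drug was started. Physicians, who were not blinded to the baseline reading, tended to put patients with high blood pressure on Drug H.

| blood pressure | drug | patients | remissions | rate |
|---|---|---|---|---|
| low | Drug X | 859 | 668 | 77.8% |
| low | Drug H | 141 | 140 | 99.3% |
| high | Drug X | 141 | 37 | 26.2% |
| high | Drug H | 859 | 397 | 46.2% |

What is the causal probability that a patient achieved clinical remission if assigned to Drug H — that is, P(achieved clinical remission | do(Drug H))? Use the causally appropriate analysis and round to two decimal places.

The stratified and pooled comparisons disagree (Drug H wins within each blood pressure; Drug X wins overall), so the answer turns on the causal role of blood pressure.
The imbalance in blood pressure arose from how patients were allocated, not from anything the drug did; and blood pressure independently affects the outcome. The pooled gap is confounded — condition on blood pressure.
Standardising Drug H to the population blood pressure mix: 0.500·140/141 + 0.500·397/859 = 0.728.

0.73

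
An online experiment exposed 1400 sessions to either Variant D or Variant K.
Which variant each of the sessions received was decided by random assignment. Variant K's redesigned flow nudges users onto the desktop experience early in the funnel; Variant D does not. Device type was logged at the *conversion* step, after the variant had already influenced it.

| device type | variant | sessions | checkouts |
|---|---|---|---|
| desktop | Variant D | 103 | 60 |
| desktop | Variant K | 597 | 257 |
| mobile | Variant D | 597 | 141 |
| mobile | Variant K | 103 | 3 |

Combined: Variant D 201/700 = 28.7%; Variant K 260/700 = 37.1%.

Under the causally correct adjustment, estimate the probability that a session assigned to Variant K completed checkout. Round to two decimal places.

Within every device type level Variant D has the higher rate, yet pooled Variant K does — Simpson's reversal.
Device type here is a post-treatment variable shaped by the variant; conditioning on it would introduce bias rather than remove it. The overall comparison is the causal one.
So P(outcome | do(Variant K)) is just the pooled rate for Variant K: 260/700 = 0.371.

0.37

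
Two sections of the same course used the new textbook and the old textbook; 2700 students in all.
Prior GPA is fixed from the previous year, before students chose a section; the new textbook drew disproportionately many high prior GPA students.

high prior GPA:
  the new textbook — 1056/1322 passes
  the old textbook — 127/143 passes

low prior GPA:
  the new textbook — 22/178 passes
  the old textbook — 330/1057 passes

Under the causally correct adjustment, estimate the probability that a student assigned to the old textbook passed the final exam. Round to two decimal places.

Here prior GPA band is a common cause — it drives both which teaching method a case falls under and the outcome. The crude comparison mixes populations; the stratum-specific rates are the causally relevant ones.
Standardising the old textbook to the population prior GPA band mix: 0.543·127/143 + 0.457·330/1057 = 0.625.

0.62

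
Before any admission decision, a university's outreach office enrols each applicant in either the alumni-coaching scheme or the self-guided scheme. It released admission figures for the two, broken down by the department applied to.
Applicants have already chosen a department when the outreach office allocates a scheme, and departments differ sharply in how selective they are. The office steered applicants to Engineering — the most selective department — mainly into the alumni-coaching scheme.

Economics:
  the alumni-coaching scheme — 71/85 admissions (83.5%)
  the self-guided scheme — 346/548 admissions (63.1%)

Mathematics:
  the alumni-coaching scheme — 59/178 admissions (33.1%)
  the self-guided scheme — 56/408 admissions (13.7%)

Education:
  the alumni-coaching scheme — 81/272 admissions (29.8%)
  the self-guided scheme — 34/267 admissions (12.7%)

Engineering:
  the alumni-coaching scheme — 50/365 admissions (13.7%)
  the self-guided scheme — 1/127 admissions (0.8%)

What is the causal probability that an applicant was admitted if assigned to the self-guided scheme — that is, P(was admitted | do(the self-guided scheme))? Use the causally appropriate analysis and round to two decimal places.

0.25

Within every department level the alumni-coaching scheme has the higher rate, yet pooled the self-guided scheme does — Simpson's reversal.
Nothing the outreach scheme does changes department; the imbalance is an allocation artefact. With department also predicting the outcome, the pooled figure is confounded, and the within-stratum comparison is the causal one.
Standardising the self-guided scheme to the population department mix: 0.281·346/548 + 0.260·56/408 + 0.240·34/267 + 0.219·1/127 = 0.246.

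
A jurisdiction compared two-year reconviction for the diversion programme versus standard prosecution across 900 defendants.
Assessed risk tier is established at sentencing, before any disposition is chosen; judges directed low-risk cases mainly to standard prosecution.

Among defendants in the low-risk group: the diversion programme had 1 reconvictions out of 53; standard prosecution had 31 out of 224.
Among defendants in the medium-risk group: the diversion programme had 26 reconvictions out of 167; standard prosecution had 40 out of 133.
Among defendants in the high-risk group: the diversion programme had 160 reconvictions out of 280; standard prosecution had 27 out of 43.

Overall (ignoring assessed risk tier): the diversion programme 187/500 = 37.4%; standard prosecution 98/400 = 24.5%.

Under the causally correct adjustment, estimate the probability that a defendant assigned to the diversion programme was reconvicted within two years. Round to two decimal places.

Nothing the disposition does changes assessed risk tier; the imbalance is an allocation artefact. With assessed risk tier also predicting the outcome, the pooled figure is confounded, and the within-stratum comparison is the causal one.
Standardising the diversion programme to the population assessed risk tier mix: 0.308·1/53 + 0.333·26/167 + 0.359·160/280 = 0.263.

0.26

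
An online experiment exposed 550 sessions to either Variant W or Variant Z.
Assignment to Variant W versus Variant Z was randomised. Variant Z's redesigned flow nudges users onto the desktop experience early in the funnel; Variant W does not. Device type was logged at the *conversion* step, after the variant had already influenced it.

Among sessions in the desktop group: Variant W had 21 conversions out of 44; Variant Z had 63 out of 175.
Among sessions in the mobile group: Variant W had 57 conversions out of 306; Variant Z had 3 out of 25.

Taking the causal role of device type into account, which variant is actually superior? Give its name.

Device type here is a post-treatment variable shaped by the variant; conditioning on it would introduce bias rather than remove it. The overall comparison is the causal one.
Pooled: Variant W 22.3% vs Variant Z 33.0%; Variant Z is higher overall.

Variant Z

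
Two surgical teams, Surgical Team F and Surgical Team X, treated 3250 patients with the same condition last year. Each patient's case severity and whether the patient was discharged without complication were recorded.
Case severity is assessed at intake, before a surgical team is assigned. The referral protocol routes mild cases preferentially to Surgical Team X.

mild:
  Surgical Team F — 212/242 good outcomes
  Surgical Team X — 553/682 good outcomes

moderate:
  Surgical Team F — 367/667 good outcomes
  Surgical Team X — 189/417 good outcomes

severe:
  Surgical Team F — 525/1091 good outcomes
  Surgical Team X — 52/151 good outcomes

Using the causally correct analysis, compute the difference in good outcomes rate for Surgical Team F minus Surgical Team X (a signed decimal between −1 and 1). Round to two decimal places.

+0.10

Surgical Team F is higher inside every case severity stratum but Surgical Team X is higher in aggregate. Whether to stratify depends on how case severity relates to the surgical team.
The imbalance in case severity arose from how patients were allocated, not from anything the surgical team did; and case severity independently affects the outcome. The pooled gap is confounded — condition on case severity.
Adjusting over the population distribution of case severity: 0.284·(0.876−0.811) + 0.334·(0.550−0.453) + 0.382·(0.481−0.344) = +0.103.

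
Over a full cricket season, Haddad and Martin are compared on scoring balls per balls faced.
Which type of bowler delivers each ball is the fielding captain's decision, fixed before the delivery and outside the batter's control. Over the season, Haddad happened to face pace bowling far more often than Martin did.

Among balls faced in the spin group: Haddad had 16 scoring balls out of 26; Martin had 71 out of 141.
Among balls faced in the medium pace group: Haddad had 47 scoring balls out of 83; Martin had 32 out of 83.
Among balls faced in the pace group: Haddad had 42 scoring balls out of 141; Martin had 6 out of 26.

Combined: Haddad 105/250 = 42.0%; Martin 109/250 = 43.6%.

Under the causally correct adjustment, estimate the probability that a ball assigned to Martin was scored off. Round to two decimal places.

0.37

Bowling type differs across players for reasons unrelated to any effect of the player itself, and it separately predicts the outcome — a classic confounder. We must compare within bowling type levels.
Standardising Martin to the population bowling type mix: 0.334·71/141 + 0.332·32/83 + 0.334·6/26 = 0.373.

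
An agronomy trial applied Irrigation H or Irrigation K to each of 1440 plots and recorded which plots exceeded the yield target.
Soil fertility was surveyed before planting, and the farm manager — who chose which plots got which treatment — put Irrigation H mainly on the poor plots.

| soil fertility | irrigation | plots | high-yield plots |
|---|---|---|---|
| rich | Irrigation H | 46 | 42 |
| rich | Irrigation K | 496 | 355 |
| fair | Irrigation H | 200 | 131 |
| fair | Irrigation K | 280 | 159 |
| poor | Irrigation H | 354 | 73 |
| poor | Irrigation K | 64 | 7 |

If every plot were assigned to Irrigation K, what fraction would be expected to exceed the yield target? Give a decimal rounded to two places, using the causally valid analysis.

Irrigation H is higher inside every soil fertility stratum but Irrigation K is higher in aggregate. Whether to stratify depends on how soil fertility relates to the irrigation.
Nothing the irrigation does changes soil fertility; the imbalance is an allocation artefact. With soil fertility also predicting the outcome, the pooled figure is confounded, and the within-stratum comparison is the causal one.
Standardising Irrigation K to the population soil fertility mix: 0.376·355/496 + 0.333·159/280 + 0.290·7/64 = 0.490.

0.49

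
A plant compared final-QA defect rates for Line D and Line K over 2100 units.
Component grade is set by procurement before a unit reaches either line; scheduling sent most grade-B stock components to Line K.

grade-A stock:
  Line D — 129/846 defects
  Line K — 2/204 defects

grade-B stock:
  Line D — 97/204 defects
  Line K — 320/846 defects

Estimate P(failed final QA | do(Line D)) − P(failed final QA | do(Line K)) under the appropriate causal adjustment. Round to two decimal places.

+0.12

Nothing the line does changes component grade; the imbalance is an allocation artefact. With component grade also predicting the outcome, the pooled figure is confounded, and the within-stratum comparison is the causal one.
Adjusting over the population distribution of component grade: 0.500·(0.152−0.010) + 0.500·(0.475−0.378) = +0.120.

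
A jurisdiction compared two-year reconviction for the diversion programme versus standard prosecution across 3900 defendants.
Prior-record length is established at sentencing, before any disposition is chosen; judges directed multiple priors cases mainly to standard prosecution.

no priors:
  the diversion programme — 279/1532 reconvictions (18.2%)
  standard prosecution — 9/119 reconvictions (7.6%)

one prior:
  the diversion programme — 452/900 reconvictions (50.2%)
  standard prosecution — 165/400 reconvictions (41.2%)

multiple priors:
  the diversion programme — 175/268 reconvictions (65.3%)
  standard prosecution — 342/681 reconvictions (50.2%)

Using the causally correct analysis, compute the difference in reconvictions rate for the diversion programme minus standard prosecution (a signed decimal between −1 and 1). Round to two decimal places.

The stratified and pooled comparisons disagree (standard prosecution wins within each prior-record length; the diversion programme wins overall), so the answer turns on the causal role of prior-record length.
Prior-record length satisfies the back-door criterion: it is not a descendant of the disposition, and it blocks the spurious path from disposition to outcome. Adjusting for it (i.e., using the within-prior-record length rates) gives the causal effect.
Adjusting over the population distribution of prior-record length: 0.423·(0.182−0.076) + 0.333·(0.502−0.412) + 0.243·(0.653−0.502) = +0.112.

+0.11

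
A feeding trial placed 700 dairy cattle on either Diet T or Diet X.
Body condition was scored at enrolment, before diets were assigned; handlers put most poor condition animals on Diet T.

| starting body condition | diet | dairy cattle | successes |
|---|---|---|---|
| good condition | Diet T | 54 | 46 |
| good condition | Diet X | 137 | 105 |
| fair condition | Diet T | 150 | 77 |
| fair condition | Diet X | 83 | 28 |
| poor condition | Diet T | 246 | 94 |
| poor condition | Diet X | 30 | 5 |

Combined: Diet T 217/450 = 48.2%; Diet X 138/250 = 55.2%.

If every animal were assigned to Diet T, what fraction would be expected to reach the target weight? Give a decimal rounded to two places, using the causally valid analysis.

The starting body condition-specific comparison favours Diet T throughout, but the pooled figures favour Diet X. The question is whether to condition on starting body condition.
Here starting body condition is a common cause — it drives both which diet a case falls under and the outcome. The crude comparison mixes populations; the stratum-specific rates are the causally relevant ones.
Standardising Diet T to the population starting body condition mix: 0.273·46/54 + 0.333·77/150 + 0.394·94/246 = 0.554.

0.55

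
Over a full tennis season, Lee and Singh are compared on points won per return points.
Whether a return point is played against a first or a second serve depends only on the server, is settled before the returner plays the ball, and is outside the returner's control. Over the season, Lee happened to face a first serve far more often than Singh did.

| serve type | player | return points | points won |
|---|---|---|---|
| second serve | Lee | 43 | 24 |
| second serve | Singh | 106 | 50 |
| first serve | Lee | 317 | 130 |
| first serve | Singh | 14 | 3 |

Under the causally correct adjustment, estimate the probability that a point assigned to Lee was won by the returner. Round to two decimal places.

Since serve type is a pre-existing factor (not a product of the player) and it affects the outcome on its own, it is a confounder. The stratified rates, not the pooled rate, identify the causal effect.
Standardising Lee to the population serve type mix: 0.310·24/43 + 0.690·130/317 = 0.456.

0.46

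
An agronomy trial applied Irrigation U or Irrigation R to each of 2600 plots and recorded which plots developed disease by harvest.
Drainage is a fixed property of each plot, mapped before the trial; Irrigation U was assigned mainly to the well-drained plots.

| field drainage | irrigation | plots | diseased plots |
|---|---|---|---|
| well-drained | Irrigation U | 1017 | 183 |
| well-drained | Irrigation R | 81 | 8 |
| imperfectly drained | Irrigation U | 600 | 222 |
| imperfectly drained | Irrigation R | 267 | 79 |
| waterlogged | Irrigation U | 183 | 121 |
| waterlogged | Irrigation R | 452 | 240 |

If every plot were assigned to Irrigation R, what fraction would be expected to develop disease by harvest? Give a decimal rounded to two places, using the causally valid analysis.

Field drainage differs across irrigations for reasons unrelated to any effect of the irrigation itself, and it separately predicts the outcome — a classic confounder. We must compare within field drainage levels.
Standardising Irrigation R to the population field drainage mix: 0.422·8/81 + 0.333·79/267 + 0.244·240/452 = 0.270.

0.27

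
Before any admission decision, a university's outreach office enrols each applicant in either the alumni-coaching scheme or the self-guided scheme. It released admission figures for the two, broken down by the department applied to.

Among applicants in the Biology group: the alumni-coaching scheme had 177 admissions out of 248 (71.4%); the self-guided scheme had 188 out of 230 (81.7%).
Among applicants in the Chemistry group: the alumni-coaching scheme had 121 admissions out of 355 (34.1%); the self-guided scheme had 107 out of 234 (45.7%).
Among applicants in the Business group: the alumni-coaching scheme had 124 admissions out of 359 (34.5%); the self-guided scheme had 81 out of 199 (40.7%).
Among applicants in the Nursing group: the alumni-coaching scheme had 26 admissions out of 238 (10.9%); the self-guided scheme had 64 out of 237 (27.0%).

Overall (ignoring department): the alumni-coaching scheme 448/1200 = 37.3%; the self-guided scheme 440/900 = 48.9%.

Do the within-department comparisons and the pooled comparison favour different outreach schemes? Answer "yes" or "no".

no

Within each department level (Biology 71.4% vs 81.7%; Chemistry 34.1% vs 45.7%; Business 34.5% vs 40.7%; Nursing 10.9% vs 27.0%), the self-guided scheme has the higher rate every time. Pooled: 37.3% vs 48.9% — the self-guided scheme has the higher rate overall. They agree.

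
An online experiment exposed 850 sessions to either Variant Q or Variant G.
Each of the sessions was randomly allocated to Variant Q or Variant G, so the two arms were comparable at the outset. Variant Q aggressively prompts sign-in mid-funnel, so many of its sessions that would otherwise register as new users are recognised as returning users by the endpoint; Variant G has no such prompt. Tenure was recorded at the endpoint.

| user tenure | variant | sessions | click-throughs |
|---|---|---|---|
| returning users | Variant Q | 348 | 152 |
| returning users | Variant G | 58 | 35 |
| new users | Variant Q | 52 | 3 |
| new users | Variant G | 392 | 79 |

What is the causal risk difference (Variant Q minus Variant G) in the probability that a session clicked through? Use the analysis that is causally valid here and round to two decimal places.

+0.13

User tenure lies on the pathway variant → user tenure → outcome, so adjusting for it blocks the indirect effect. For the total causal effect of variant, use the unadjusted pooled rates.
The causal difference is the pooled difference: 0.388 − 0.253 = +0.134.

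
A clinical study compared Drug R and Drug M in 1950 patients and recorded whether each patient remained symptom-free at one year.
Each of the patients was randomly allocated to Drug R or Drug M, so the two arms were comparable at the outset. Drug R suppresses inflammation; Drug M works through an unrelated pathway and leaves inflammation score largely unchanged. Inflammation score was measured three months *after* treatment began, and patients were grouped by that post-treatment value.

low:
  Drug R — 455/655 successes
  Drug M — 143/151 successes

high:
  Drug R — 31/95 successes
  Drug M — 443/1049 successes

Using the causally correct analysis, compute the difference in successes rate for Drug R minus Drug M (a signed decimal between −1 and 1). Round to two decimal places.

+0.16

Inflammation score here is a post-treatment variable shaped by the drug; conditioning on it would introduce bias rather than remove it. The overall comparison is the causal one.
The causal difference is the pooled difference: 0.648 − 0.488 = +0.160.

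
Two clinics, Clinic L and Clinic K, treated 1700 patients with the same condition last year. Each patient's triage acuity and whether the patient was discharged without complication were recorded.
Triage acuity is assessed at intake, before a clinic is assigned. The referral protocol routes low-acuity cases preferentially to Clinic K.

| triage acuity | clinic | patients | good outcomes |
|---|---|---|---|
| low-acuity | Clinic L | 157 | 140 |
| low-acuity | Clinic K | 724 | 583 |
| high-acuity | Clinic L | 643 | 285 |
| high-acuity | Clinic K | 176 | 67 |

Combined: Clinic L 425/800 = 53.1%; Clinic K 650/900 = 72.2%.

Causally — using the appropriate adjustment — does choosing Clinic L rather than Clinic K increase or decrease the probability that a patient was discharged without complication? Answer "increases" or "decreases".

increases

Within every triage acuity level Clinic L has the higher rate, yet pooled Clinic K does — Simpson's reversal.
The imbalance in triage acuity arose from how patients were allocated, not from anything the clinic did; and triage acuity independently affects the outcome. The pooled gap is confounded — condition on triage acuity.
Within each level — low-acuity: 89.2% vs 80.5%; high-acuity: 44.3% vs 38.1% — Clinic L is higher every time.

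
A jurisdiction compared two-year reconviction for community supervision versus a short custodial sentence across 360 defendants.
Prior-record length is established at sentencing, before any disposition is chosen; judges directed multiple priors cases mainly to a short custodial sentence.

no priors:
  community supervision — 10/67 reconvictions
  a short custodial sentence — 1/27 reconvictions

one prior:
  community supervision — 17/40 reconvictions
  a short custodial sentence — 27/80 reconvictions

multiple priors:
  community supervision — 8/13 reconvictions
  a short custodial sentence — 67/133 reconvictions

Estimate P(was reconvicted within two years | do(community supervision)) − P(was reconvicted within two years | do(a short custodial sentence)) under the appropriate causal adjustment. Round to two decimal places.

+0.10

a short custodial sentence is lower inside every prior-record length stratum but community supervision is lower in aggregate. Whether to stratify depends on how prior-record length relates to the disposition.
Prior-record length is set before the disposition has any effect — it is not caused by the disposition — and it independently drives the outcome. That makes it a confounder, so the causal comparison is within prior-record length levels.
Adjusting over the population distribution of prior-record length: 0.261·(0.149−0.037) + 0.333·(0.425−0.338) + 0.406·(0.615−0.504) = +0.104.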